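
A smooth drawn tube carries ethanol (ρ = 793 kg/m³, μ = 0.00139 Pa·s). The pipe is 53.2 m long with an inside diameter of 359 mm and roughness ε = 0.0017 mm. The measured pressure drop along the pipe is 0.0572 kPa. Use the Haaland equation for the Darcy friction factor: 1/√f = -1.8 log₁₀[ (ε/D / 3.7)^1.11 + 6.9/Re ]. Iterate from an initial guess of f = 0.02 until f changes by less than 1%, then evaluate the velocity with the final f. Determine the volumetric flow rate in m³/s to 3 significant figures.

Rearranging Darcy-Weisbach: V = √(2·ΔP·D/(f·L·ρ)). With ε/D = 1.7e-06/0.359 = 4.74e-06, iterate starting from f = 0.02:
  f = 0.02 → V = √(2·57.2·0.359/(0.02·53.2·793)) = 0.2206 m/s; Re = ρVD/μ = 4.519e+04; f → 0.0212
  f = 0.0212 → V = 0.2143 m/s; Re = 4.389e+04; f → 0.02134
Converged (Δf/f < 1%). With the final f = 0.02134: V = √(2·57.2·0.359/(0.02134·53.2·793)) = 0.2136 m/s.
Q = V·A = 0.2136·(π/4·0.359²) = 0.02162 m³/s = 0.0216 m³/s.

Q ≈ 0.0216 m³/s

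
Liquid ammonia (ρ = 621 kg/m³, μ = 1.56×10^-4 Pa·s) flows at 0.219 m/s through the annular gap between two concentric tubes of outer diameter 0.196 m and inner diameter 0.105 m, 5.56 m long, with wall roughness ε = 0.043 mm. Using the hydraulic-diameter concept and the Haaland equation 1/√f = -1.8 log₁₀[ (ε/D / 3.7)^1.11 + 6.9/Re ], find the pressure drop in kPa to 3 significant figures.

Hydraulic diameter D_h = 4A/P = D_o - D_i = 0.196 - 0.105 = 0.091 m.
Re = ρVD_h/μ = 621·0.219·0.091/0.000156 = 7.933e+04.
ε/D_h = 4.3e-05/0.091 = 0.000473; Haaland gives 1/√f = -1.8 log₁₀[4.76e-05+8.7e-05] = 6.968, so f = 0.0206.
ΔP = f(L/D_h)(ρV²/2) = 0.0206·5.56/0.091·14.89 = 18.74 Pa.
ΔP = 0.0187 kPa.

ΔP ≈ 0.0187 kPa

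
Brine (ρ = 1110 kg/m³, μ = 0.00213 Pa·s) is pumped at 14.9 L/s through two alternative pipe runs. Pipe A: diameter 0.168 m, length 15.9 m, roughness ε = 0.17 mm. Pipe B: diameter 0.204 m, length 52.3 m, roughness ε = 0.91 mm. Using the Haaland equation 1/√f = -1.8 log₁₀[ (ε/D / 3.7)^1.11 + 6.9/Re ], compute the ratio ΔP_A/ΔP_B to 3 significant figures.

Pipe A: V = Q/A = 0.0149/0.02217 = 0.6722 m/s; Re = 5.885e+04; ε/D = 0.00101; Haaland → f = 0.02327; ΔP_A = f(L/D)(ρV²/2) = 552.3 Pa.
Pipe B: V = Q/A = 0.0149/0.03269 = 0.4559 m/s; Re = 4.846e+04; ε/D = 0.00446; Haaland → f = 0.03123; ΔP_B = f(L/D)(ρV²/2) = 923.3 Pa.
ΔP_A/ΔP_B = 552.3/923.3 = 0.598.

ΔP_A/ΔP_B ≈ 0.598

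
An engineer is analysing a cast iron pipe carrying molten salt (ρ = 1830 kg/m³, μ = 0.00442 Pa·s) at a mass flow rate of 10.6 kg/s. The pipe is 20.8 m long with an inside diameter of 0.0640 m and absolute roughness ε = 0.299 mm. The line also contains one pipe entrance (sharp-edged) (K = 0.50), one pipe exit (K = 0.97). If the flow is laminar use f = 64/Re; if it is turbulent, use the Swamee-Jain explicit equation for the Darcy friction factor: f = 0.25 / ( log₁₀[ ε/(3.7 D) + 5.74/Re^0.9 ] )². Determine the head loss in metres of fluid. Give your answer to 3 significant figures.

h_f ≈ 1.97 m

A = πD²/4 = π(0.064)²/4 = 0.003217 m²; mean velocity V = ṁ/(ρA) = 10.6/(1830 · 0.003217) = 1.801 m/s.
Reynolds number Re = ρVD/μ = 1830 · 1.801 · 0.064 / 0.00442 = 4.771e+04.
Re > 4000 → turbulent. Relative roughness ε/D = 0.000299/0.064 = 0.00467. Swamee-Jain: f = 0.25/(log₁₀[0.00467/3.7 + 5.74/4.771e+04^0.9])² = 0.25/(log₁₀[0.00126 + 0.000353])² = 0.25/(-2.792)² = 0.03208.
Total minor-loss coefficient ΣK = 1·0.5 + 1·0.97 = 1.47.
ΔP = [f·L/D + ΣK]·(ρV²/2) = [0.03208·20.8/0.064 + 1.47]·(1830·1.801²/2) = [10.43 + 1.47]·2966 = 3.529e+04 Pa.
Head loss h_f = ΔP/(ρg) = 3.529e+04/(1830·9.81) = 1.97 m.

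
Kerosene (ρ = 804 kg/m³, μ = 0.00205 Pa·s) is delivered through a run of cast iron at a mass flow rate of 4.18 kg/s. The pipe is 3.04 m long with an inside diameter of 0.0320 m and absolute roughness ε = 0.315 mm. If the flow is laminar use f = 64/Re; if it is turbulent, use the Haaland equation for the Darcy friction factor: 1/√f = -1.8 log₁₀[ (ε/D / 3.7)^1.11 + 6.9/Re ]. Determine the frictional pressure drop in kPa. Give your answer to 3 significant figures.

ΔP ≈ 61.4 kPa

A = πD²/4 = π(0.032)²/4 = 0.0008042 m²; mean velocity V = ṁ/(ρA) = 4.18/(804 · 0.0008042) = 6.464 m/s.
Reynolds number Re = ρVD/μ = 804 · 6.464 · 0.032 / 0.00205 = 8.113e+04.
Re > 4000 → turbulent. Relative roughness ε/D = 0.000315/0.032 = 0.00984. Haaland: 1/√f = -1.8 log₁₀[(0.00984/3.7)^1.11 + 6.9/8.113e+04] = -1.8 log₁₀[0.00139 + 8.5e-05] = 5.098, so f = 0.03847.
Darcy-Weisbach: ΔP = f(L/D)(ρV²/2) = 0.03847·(3.04/0.032)·(804·6.464²/2) = 0.03847·95·1.68e+04 = 6.14e+04 Pa.
ΔP = 6.14e+04 Pa = 61.4 kPa.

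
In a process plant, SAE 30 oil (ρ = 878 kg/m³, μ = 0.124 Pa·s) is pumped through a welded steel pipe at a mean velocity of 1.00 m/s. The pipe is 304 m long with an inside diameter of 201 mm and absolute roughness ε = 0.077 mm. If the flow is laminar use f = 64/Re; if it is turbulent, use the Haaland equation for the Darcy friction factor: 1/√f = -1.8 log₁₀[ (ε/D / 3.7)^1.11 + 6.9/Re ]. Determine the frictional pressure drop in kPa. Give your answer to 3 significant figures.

ΔP ≈ 29.9 kPa

Reynolds number Re = ρVD/μ = 878 · 1 · 0.201 / 0.124 = 1423.
Re < 2300 → laminar flow, so f = 64/Re = 64/1423 = 0.04497 (the turbulent correlation is not needed).
Darcy-Weisbach: ΔP = f(L/D)(ρV²/2) = 0.04497·(304/0.201)·(878·1²/2) = 0.04497·1512·439 = 2.986e+04 Pa.
ΔP = 2.986e+04 Pa = 29.9 kPa.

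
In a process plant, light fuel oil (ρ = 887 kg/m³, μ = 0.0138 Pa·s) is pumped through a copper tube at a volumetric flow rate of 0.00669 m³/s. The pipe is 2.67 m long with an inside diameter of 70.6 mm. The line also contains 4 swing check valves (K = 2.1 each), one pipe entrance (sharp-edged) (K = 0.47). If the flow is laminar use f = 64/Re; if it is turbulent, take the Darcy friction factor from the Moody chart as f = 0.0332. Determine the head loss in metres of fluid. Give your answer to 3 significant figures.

Cross-sectional area A = πD²/4 = π(0.0706)²/4 = 0.003915 m²; mean velocity V = Q/A = 0.00669/0.003915 = 1.709 m/s.
Reynolds number Re = ρVD/μ = 887 · 1.709 · 0.0706 / 0.0138 = 7755.
Re > 4000 → turbulent; use the Moody-chart value f = 0.0332.
Total minor-loss coefficient ΣK = 4·2.1 + 1·0.47 = 8.87.
ΔP = [f·L/D + ΣK]·(ρV²/2) = [0.0332·2.67/0.0706 + 8.87]·(887·1.709²/2) = [1.256 + 8.87]·1295 = 1.311e+04 Pa.
Head loss h_f = ΔP/(ρg) = 1.311e+04/(887·9.81) = 1.51 m.

h_f ≈ 1.51 m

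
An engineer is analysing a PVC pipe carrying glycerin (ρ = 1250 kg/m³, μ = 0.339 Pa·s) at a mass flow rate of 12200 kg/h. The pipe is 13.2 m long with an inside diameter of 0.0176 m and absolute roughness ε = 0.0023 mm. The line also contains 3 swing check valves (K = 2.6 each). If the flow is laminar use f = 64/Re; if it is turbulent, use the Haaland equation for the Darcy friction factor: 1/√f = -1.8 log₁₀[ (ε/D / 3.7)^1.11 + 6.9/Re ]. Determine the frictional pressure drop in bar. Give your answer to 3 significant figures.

ṁ = 12200 kg/h = 12200/3600 = 3.389 kg/s.
A = πD²/4 = π(0.0176)²/4 = 0.0002433 m²; mean velocity V = ṁ/(ρA) = 3.389/(1250 · 0.0002433) = 11.14 m/s.
Reynolds number Re = ρVD/μ = 1250 · 11.14 · 0.0176 / 0.339 = 723.2.
Re < 2300 → laminar flow, so f = 64/Re = 64/723.2 = 0.0885 (the turbulent correlation is not needed).
Total minor-loss coefficient ΣK = 3·2.6 = 7.8.
ΔP = [f·L/D + ΣK]·(ρV²/2) = [0.0885·13.2/0.0176 + 7.8]·(1250·11.14²/2) = [66.37 + 7.8]·7.761e+04 = 5.757e+06 Pa.
ΔP = 5.757e+06 Pa = 57.6 bar.

ΔP ≈ 57.6 bar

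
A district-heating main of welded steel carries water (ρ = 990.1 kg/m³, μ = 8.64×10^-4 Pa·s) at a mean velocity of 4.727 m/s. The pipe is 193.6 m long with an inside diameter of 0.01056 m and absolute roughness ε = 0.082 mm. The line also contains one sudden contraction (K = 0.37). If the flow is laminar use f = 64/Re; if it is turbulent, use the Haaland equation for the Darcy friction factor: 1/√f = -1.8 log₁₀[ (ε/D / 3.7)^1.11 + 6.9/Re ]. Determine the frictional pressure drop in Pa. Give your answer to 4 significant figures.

Reynolds number Re = ρVD/μ = 990.1 · 4.727 · 0.01056 / 0.000864 = 5.72e+04.
Re > 4000 → turbulent. Relative roughness ε/D = 8.2e-05/0.01056 = 0.00777. Haaland: 1/√f = -1.8 log₁₀[(0.00777/3.7)^1.11 + 6.9/5.72e+04] = -1.8 log₁₀[0.00107 + 0.000121] = 5.267, so f = 0.03605.
Total minor-loss coefficient ΣK = 1·0.37 = 0.37.
ΔP = [f·L/D + ΣK]·(ρV²/2) = [0.03605·193.6/0.01056 + 0.37]·(990.1·4.727²/2) = [660.9 + 0.37]·1.106e+04 = 7.315e+06 Pa.

ΔP ≈ 7315000 Pa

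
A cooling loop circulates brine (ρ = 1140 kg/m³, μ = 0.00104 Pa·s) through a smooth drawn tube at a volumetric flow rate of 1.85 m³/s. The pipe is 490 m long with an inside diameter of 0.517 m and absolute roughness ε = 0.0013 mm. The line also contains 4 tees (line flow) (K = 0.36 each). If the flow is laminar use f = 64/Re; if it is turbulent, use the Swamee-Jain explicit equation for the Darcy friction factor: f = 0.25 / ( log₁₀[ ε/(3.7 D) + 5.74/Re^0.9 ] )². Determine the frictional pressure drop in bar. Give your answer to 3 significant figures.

ΔP ≈ 4.49 bar

Cross-sectional area A = πD²/4 = π(0.517)²/4 = 0.2099 m²; mean velocity V = Q/A = 1.85/0.2099 = 8.813 m/s.
Reynolds number Re = ρVD/μ = 1140 · 8.813 · 0.517 / 0.00104 = 4.994e+06.
Re > 4000 → turbulent. Relative roughness ε/D = 1.3e-06/0.517 = 2.51e-06. Swamee-Jain: f = 0.25/(log₁₀[2.51e-06/3.7 + 5.74/4.994e+06^0.9])² = 0.25/(log₁₀[6.8e-07 + 5.37e-06])² = 0.25/(-5.218)² = 0.009182.
Total minor-loss coefficient ΣK = 4·0.36 = 1.44.
ΔP = [f·L/D + ΣK]·(ρV²/2) = [0.009182·490/0.517 + 1.44]·(1140·8.813²/2) = [8.702 + 1.44]·4.427e+04 = 4.49e+05 Pa.
ΔP = 4.49e+05 Pa = 4.49 bar.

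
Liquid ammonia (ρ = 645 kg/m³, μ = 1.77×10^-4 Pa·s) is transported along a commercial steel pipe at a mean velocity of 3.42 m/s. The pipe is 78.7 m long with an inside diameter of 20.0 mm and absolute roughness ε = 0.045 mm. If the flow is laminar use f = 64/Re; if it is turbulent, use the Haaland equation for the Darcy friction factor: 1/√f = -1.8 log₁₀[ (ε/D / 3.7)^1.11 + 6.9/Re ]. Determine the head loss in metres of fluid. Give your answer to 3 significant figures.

Reynolds number Re = ρVD/μ = 645 · 3.42 · 0.02 / 0.000177 = 2.493e+05.
Re > 4000 → turbulent. Relative roughness ε/D = 4.5e-05/0.02 = 0.00225. Haaland: 1/√f = -1.8 log₁₀[(0.00225/3.7)^1.11 + 6.9/2.493e+05] = -1.8 log₁₀[0.000269 + 2.77e-05] = 6.349, so f = 0.02481.
Darcy-Weisbach: ΔP = f(L/D)(ρV²/2) = 0.02481·(78.7/0.02)·(645·3.42²/2) = 0.02481·3935·3772 = 3.682e+05 Pa.
Head loss h_f = ΔP/(ρg) = 3.682e+05/(645·9.81) = 58.2 m.

h_f ≈ 58.2 m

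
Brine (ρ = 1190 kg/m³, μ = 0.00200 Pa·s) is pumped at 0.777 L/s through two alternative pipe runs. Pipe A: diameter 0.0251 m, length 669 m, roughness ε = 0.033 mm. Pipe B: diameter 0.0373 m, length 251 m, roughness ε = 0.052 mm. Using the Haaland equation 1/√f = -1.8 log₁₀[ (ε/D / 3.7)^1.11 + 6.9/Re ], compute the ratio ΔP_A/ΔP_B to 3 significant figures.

ΔP_A/ΔP_B ≈ 17.9

Pipe A: V = Q/A = 0.000777/0.0004948 = 1.57 m/s; Re = 2.345e+04; ε/D = 0.00131; Haaland → f = 0.02744; ΔP_A = f(L/D)(ρV²/2) = 1.073e+06 Pa.
Pipe B: V = Q/A = 0.000777/0.001093 = 0.7111 m/s; Re = 1.578e+04; ε/D = 0.00139; Haaland → f = 0.02967; ΔP_B = f(L/D)(ρV²/2) = 6.007e+04 Pa.
ΔP_A/ΔP_B = 1.073e+06/6.007e+04 = 17.9.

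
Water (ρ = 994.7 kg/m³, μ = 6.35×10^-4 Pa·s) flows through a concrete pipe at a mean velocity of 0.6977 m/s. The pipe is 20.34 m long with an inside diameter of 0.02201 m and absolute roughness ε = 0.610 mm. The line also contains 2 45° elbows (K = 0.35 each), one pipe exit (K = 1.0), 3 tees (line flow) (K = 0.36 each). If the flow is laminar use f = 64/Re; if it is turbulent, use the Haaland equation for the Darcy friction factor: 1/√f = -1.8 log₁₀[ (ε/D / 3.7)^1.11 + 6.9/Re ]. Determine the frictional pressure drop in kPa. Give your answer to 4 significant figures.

Reynolds number Re = ρVD/μ = 994.7 · 0.6977 · 0.02201 / 0.000635 = 2.406e+04.
Re > 4000 → turbulent. Relative roughness ε/D = 0.00061/0.02201 = 0.0277. Haaland: 1/√f = -1.8 log₁₀[(0.0277/3.7)^1.11 + 6.9/2.406e+04] = -1.8 log₁₀[0.00437 + 0.000287] = 4.197, so f = 0.05677.
Total minor-loss coefficient ΣK = 2·0.35 + 1·1 + 3·0.36 = 2.78.
ΔP = [f·L/D + ΣK]·(ρV²/2) = [0.05677·20.34/0.02201 + 2.78]·(994.7·0.6977²/2) = [52.46 + 2.78]·242.1 = 1.337e+04 Pa.
ΔP = 1.337e+04 Pa = 13.37 kPa.

ΔP ≈ 13.37 kPa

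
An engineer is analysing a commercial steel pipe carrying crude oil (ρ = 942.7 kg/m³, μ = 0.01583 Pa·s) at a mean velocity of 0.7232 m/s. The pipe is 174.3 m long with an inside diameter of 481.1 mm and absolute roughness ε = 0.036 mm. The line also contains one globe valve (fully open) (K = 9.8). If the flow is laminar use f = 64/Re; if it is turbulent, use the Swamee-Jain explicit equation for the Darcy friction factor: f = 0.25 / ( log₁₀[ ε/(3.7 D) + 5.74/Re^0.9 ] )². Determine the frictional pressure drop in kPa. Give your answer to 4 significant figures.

Reynolds number Re = ρVD/μ = 942.7 · 0.7232 · 0.4811 / 0.0158 = 2.072e+04.
Re > 4000 → turbulent. Relative roughness ε/D = 3.6e-05/0.4811 = 7.48e-05. Swamee-Jain: f = 0.25/(log₁₀[7.48e-05/3.7 + 5.74/2.072e+04^0.9])² = 0.25/(log₁₀[2.02e-05 + 0.000748])² = 0.25/(-3.114)² = 0.02578.
Total minor-loss coefficient ΣK = 1·9.8 = 9.8.
ΔP = [f·L/D + ΣK]·(ρV²/2) = [0.02578·174.3/0.4811 + 9.8]·(942.7·0.7232²/2) = [9.339 + 9.8]·246.5 = 4718 Pa.
ΔP = 4718 Pa = 4.718 kPa.

ΔP ≈ 4.718 kPa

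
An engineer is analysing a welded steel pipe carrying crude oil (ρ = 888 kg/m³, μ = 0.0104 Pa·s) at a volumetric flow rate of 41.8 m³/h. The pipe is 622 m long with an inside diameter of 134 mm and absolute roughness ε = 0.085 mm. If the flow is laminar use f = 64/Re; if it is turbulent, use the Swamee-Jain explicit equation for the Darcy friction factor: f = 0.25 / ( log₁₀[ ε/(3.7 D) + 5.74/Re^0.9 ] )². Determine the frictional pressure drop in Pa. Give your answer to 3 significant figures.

Q = 41.8 m³/h = 41.8/3600 = 0.01161 m³/s.
Cross-sectional area A = πD²/4 = π(0.134)²/4 = 0.0141 m²; mean velocity V = Q/A = 0.01161/0.0141 = 0.8233 m/s.
Reynolds number Re = ρVD/μ = 888 · 0.8233 · 0.134 / 0.0104 = 9420.
Re > 4000 → turbulent. Relative roughness ε/D = 8.5e-05/0.134 = 0.000634. Swamee-Jain: f = 0.25/(log₁₀[0.000634/3.7 + 5.74/9420^0.9])² = 0.25/(log₁₀[0.000171 + 0.00152])² = 0.25/(-2.771)² = 0.03255.
Darcy-Weisbach: ΔP = f(L/D)(ρV²/2) = 0.03255·(622/0.134)·(888·0.8233²/2) = 0.03255·4642·301 = 4.547e+04 Pa.

ΔP ≈ 45500 Pa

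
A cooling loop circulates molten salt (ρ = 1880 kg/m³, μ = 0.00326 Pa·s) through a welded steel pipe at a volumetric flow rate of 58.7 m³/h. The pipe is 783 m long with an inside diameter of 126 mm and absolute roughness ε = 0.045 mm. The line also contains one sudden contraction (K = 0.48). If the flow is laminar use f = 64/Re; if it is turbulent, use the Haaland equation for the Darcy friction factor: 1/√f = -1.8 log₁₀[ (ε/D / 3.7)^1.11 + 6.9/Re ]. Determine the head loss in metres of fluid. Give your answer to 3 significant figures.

h_f ≈ 10.7 m

Q = 58.7 m³/h = 58.7/3600 = 0.01631 m³/s.
Cross-sectional area A = πD²/4 = π(0.126)²/4 = 0.01247 m²; mean velocity V = Q/A = 0.01631/0.01247 = 1.308 m/s.
Reynolds number Re = ρVD/μ = 1880 · 1.308 · 0.126 / 0.00326 = 9.502e+04.
Re > 4000 → turbulent. Relative roughness ε/D = 4.5e-05/0.126 = 0.000357. Haaland: 1/√f = -1.8 log₁₀[(0.000357/3.7)^1.11 + 6.9/9.502e+04] = -1.8 log₁₀[3.49e-05 + 7.26e-05] = 7.143, so f = 0.0196.
Total minor-loss coefficient ΣK = 1·0.48 = 0.48.
ΔP = [f·L/D + ΣK]·(ρV²/2) = [0.0196·783/0.126 + 0.48]·(1880·1.308²/2) = [121.8 + 0.48]·1607 = 1.965e+05 Pa.
Head loss h_f = ΔP/(ρg) = 1.965e+05/(1880·9.81) = 10.7 m.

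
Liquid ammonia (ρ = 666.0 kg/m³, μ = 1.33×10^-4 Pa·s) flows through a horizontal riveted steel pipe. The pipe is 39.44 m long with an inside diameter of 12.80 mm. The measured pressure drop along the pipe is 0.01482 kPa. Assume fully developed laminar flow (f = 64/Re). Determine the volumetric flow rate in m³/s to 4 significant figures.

For laminar flow, f = 64/Re with Re = ρVD/μ, so Darcy-Weisbach reduces to ΔP = 32μLV/D². Solving for V: V = ΔP·D²/(32μL) = 14.82·(0.0128)²/(32·0.000133·39.44) = 0.01447 m/s.
Check: Re = ρVD/μ = 666·0.01447·0.0128/0.000133 = 927.2 < 2300, so the laminar assumption holds.
Q = V·A = 0.01447·(π/4·0.0128²) = 1.861e-06 m³/s = 1.861×10^-6 m³/s.

Q ≈ 1.861×10^-6 m³/s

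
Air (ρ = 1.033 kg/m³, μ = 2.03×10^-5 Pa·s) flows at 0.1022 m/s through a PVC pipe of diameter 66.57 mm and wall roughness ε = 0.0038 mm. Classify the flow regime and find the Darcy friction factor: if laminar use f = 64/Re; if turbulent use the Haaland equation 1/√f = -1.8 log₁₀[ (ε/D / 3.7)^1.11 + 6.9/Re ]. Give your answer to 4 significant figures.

Re = ρVD/μ = 1.033·0.1022·0.06657/2.03e-05 = 346.2.
Re < 2300 → laminar, so f = 64/Re = 0.1849 (roughness is irrelevant in laminar flow).

f ≈ 0.1849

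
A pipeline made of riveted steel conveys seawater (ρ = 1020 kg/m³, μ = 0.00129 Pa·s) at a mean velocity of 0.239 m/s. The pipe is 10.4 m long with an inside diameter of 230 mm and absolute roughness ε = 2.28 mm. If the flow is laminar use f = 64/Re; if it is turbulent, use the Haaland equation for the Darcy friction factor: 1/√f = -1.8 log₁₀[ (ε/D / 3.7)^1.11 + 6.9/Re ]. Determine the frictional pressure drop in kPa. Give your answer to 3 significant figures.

Reynolds number Re = ρVD/μ = 1020 · 0.239 · 0.23 / 0.00129 = 4.346e+04.
Re > 4000 → turbulent. Relative roughness ε/D = 0.00228/0.23 = 0.00991. Haaland: 1/√f = -1.8 log₁₀[(0.00991/3.7)^1.11 + 6.9/4.346e+04] = -1.8 log₁₀[0.0014 + 0.000159] = 5.055, so f = 0.03914.
Darcy-Weisbach: ΔP = f(L/D)(ρV²/2) = 0.03914·(10.4/0.23)·(1020·0.239²/2) = 0.03914·45.22·29.13 = 51.56 Pa.
ΔP = 51.56 Pa = 0.0516 kPa.

ΔP ≈ 0.0516 kPa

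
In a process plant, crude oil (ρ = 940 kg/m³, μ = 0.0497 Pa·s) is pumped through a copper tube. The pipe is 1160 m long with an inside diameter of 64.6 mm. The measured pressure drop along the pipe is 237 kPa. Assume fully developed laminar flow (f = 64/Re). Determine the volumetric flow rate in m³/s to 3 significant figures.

Q ≈ 0.00176 m³/s

For laminar flow, f = 64/Re with Re = ρVD/μ, so Darcy-Weisbach reduces to ΔP = 32μLV/D². Solving for V: V = ΔP·D²/(32μL) = 2.37e+05·(0.0646)²/(32·0.0497·1160) = 0.5361 m/s.
Check: Re = ρVD/μ = 940·0.5361·0.0646/0.0497 = 655 < 2300, so the laminar assumption holds.
Q = V·A = 0.5361·(π/4·0.0646²) = 0.001757 m³/s = 0.00176 m³/s.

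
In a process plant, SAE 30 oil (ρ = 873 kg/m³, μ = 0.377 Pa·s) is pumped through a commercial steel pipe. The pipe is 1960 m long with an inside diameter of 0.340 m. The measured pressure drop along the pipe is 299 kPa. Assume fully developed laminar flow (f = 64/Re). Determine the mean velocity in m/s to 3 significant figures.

For laminar flow, f = 64/Re with Re = ρVD/μ, so Darcy-Weisbach reduces to ΔP = 32μLV/D². Solving for V: V = ΔP·D²/(32μL) = 2.99e+05·(0.34)²/(32·0.377·1960) = 1.462 m/s.
Check: Re = ρVD/μ = 873·1.462·0.34/0.377 = 1151 < 2300, so the laminar assumption holds.

V ≈ 1.46 m/s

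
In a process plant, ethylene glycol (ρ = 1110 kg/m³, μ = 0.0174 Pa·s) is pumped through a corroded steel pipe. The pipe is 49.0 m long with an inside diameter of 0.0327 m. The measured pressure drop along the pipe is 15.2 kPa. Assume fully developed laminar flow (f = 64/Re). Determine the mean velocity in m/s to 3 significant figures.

V ≈ 0.596 m/s

For laminar flow, f = 64/Re with Re = ρVD/μ, so Darcy-Weisbach reduces to ΔP = 32μLV/D². Solving for V: V = ΔP·D²/(32μL) = 1.52e+04·(0.0327)²/(32·0.0174·49) = 0.5957 m/s.
Check: Re = ρVD/μ = 1110·0.5957·0.0327/0.0174 = 1243 < 2300, so the laminar assumption holds.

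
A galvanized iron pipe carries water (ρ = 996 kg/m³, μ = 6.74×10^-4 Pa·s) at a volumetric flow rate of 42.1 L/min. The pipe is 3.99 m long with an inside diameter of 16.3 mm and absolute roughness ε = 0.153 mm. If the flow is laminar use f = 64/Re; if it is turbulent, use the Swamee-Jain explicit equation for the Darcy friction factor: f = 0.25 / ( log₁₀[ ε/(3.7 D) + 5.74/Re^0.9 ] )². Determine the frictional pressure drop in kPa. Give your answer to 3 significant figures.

ΔP ≈ 52.6 kPa

Q = 42.1 L/min = 42.1/60000 = 0.0007017 m³/s.
Cross-sectional area A = πD²/4 = π(0.0163)²/4 = 0.0002087 m²; mean velocity V = Q/A = 0.0007017/0.0002087 = 3.363 m/s.
Reynolds number Re = ρVD/μ = 996 · 3.363 · 0.0163 / 0.000674 = 8.099e+04.
Re > 4000 → turbulent. Relative roughness ε/D = 0.000153/0.0163 = 0.00939. Swamee-Jain: f = 0.25/(log₁₀[0.00939/3.7 + 5.74/8.099e+04^0.9])² = 0.25/(log₁₀[0.00254 + 0.000219])² = 0.25/(-2.56)² = 0.03816.
Darcy-Weisbach: ΔP = f(L/D)(ρV²/2) = 0.03816·(3.99/0.0163)·(996·3.363²/2) = 0.03816·244.8·5631 = 5.259e+04 Pa.
ΔP = 5.259e+04 Pa = 52.6 kPa.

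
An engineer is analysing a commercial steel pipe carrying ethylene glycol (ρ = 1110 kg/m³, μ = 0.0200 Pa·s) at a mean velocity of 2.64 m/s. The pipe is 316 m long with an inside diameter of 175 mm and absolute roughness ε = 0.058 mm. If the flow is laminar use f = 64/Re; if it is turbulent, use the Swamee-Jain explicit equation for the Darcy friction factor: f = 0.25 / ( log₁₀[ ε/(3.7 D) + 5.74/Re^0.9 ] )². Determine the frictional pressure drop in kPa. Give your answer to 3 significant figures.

Reynolds number Re = ρVD/μ = 1110 · 2.64 · 0.175 / 0.02 = 2.564e+04.
Re > 4000 → turbulent. Relative roughness ε/D = 5.8e-05/0.175 = 0.000331. Swamee-Jain: f = 0.25/(log₁₀[0.000331/3.7 + 5.74/2.564e+04^0.9])² = 0.25/(log₁₀[8.96e-05 + 0.000618])² = 0.25/(-3.15)² = 0.02519.
Darcy-Weisbach: ΔP = f(L/D)(ρV²/2) = 0.02519·(316/0.175)·(1110·2.64²/2) = 0.02519·1806·3868 = 1.759e+05 Pa.
ΔP = 1.759e+05 Pa = 176 kPa.

ΔP ≈ 176 kPa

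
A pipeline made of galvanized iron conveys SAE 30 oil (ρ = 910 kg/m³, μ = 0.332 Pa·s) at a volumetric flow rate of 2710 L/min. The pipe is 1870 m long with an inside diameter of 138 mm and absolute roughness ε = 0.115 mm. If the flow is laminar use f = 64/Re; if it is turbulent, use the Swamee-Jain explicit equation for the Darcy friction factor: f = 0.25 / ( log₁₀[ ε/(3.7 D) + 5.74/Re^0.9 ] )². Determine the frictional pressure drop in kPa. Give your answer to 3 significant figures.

Q = 2710 L/min = 2710/60000 = 0.04517 m³/s.
Cross-sectional area A = πD²/4 = π(0.138)²/4 = 0.01496 m²; mean velocity V = Q/A = 0.04517/0.01496 = 3.02 m/s.
Reynolds number Re = ρVD/μ = 910 · 3.02 · 0.138 / 0.332 = 1142.
Re < 2300 → laminar flow, so f = 64/Re = 64/1142 = 0.05603 (the turbulent correlation is not needed).
Darcy-Weisbach: ΔP = f(L/D)(ρV²/2) = 0.05603·(1870/0.138)·(910·3.02²/2) = 0.05603·1.355e+04·4149 = 3.15e+06 Pa.
ΔP = 3.15e+06 Pa = 3150 kPa.

ΔP ≈ 3150 kPa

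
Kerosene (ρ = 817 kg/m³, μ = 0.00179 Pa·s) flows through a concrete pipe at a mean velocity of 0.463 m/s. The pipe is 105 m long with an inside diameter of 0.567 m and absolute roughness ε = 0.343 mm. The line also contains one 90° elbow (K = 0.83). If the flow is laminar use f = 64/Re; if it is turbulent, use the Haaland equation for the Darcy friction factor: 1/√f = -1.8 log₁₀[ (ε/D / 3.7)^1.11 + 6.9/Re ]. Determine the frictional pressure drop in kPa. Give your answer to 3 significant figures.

Reynolds number Re = ρVD/μ = 817 · 0.463 · 0.567 / 0.00179 = 1.198e+05.
Re > 4000 → turbulent. Relative roughness ε/D = 0.000343/0.567 = 0.000605. Haaland: 1/√f = -1.8 log₁₀[(0.000605/3.7)^1.11 + 6.9/1.198e+05] = -1.8 log₁₀[6.27e-05 + 5.76e-05] = 7.056, so f = 0.02009.
Total minor-loss coefficient ΣK = 1·0.83 = 0.83.
ΔP = [f·L/D + ΣK]·(ρV²/2) = [0.02009·105/0.567 + 0.83]·(817·0.463²/2) = [3.72 + 0.83]·87.57 = 398.4 Pa.
ΔP = 398.4 Pa = 0.398 kPa.

ΔP ≈ 0.398 kPa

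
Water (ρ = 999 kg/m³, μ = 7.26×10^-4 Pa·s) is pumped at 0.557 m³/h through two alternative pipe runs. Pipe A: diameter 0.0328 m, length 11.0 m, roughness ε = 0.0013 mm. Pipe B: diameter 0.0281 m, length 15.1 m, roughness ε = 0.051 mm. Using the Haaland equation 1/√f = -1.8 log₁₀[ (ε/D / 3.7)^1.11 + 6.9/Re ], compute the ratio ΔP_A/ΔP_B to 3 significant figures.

ΔP_A/ΔP_B ≈ 0.327

Pipe A: V = Q/A = 0.0001547/0.000845 = 0.1831 m/s; Re = 8265; ε/D = 3.96e-05; Haaland → f = 0.0326; ΔP_A = f(L/D)(ρV²/2) = 183.1 Pa.
Pipe B: V = Q/A = 0.0001547/0.0006202 = 0.2495 m/s; Re = 9647; ε/D = 0.00181; Haaland → f = 0.03356; ΔP_B = f(L/D)(ρV²/2) = 560.7 Pa.
ΔP_A/ΔP_B = 183.1/560.7 = 0.327.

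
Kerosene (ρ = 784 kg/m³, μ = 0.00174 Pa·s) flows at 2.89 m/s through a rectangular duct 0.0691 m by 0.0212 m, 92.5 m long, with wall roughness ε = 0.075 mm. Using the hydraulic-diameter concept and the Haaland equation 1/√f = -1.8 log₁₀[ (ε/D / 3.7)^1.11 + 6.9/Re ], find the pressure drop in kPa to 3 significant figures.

Hydraulic diameter D_h = 4A/P = 4·(0.0691·0.0212)/(2·(0.0691+0.0212)) = 0.00586/0.1806 = 0.03245 m.
Re = ρVD_h/μ = 784·2.89·0.03245/0.00174 = 4.225e+04.
ε/D_h = 7.5e-05/0.03245 = 0.00231; Haaland gives 1/√f = -1.8 log₁₀[0.000277+0.000163] = 6.04, so f = 0.02741.
ΔP = f(L/D_h)(ρV²/2) = 0.02741·92.5/0.03245·3274 = 2.558e+05 Pa.
ΔP = 256 kPa.

ΔP ≈ 256 kPa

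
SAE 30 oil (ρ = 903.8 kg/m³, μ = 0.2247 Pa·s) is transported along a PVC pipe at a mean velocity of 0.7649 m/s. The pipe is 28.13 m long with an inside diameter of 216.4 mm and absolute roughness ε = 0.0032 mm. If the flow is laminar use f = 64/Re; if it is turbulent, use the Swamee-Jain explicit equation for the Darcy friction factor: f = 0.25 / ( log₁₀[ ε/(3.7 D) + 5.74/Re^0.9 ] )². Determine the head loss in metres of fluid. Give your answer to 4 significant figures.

Reynolds number Re = ρVD/μ = 903.8 · 0.7649 · 0.2164 / 0.225 = 665.8.
Re < 2300 → laminar flow, so f = 64/Re = 64/665.8 = 0.09613 (the turbulent correlation is not needed).
Darcy-Weisbach: ΔP = f(L/D)(ρV²/2) = 0.09613·(28.13/0.2164)·(903.8·0.7649²/2) = 0.09613·130·264.4 = 3304 Pa.
Head loss h_f = ΔP/(ρg) = 3304/(903.8·9.81) = 0.3726 m.

h_f ≈ 0.3726 m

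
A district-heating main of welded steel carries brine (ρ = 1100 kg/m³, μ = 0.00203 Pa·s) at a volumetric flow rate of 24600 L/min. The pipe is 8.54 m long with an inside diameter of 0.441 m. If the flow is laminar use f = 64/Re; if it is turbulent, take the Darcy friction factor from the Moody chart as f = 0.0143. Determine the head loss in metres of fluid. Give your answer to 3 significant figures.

h_f ≈ 0.102 m

Q = 24600 L/min = 24600/60000 = 0.41 m³/s.
Cross-sectional area A = πD²/4 = π(0.441)²/4 = 0.1527 m²; mean velocity V = Q/A = 0.41/0.1527 = 2.684 m/s.
Reynolds number Re = ρVD/μ = 1100 · 2.684 · 0.441 / 0.00203 = 6.414e+05.
Re > 4000 → turbulent; use the Moody-chart value f = 0.0143.
Darcy-Weisbach: ΔP = f(L/D)(ρV²/2) = 0.0143·(8.54/0.441)·(1100·2.684²/2) = 0.0143·19.37·3963 = 1097 Pa.
Head loss h_f = ΔP/(ρg) = 1097/(1100·9.81) = 0.102 m.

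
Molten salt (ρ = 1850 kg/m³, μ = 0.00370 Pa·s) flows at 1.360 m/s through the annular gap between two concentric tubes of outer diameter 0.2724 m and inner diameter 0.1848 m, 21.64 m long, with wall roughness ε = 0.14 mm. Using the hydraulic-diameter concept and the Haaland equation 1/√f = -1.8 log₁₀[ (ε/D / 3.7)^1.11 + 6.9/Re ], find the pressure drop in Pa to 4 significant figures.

Hydraulic diameter D_h = 4A/P = D_o - D_i = 0.2724 - 0.1848 = 0.0876 m.
Re = ρVD_h/μ = 1850·1.36·0.0876/0.0037 = 5.957e+04.
ε/D_h = 0.00014/0.0876 = 0.0016; Haaland gives 1/√f = -1.8 log₁₀[0.000184+0.000116] = 6.341, so f = 0.02487.
ΔP = f(L/D_h)(ρV²/2) = 0.02487·21.64/0.0876·1711 = 1.051e+04 Pa.

ΔP ≈ 10510 Pa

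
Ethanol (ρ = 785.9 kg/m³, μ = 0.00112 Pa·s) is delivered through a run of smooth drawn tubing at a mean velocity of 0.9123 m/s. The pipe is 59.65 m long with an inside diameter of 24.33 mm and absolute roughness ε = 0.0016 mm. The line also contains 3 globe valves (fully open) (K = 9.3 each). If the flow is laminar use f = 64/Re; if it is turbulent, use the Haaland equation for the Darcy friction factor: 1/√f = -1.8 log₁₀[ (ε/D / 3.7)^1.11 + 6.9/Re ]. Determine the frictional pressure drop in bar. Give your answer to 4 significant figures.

Reynolds number Re = ρVD/μ = 785.9 · 0.9123 · 0.02433 / 0.00112 = 1.558e+04.
Re > 4000 → turbulent. Relative roughness ε/D = 1.6e-06/0.02433 = 6.58e-05. Haaland: 1/√f = -1.8 log₁₀[(6.58e-05/3.7)^1.11 + 6.9/1.558e+04] = -1.8 log₁₀[5.34e-06 + 0.000443] = 6.027, so f = 0.02753.
Total minor-loss coefficient ΣK = 3·9.3 = 27.9.
ΔP = [f·L/D + ΣK]·(ρV²/2) = [0.02753·59.65/0.02433 + 27.9]·(785.9·0.9123²/2) = [67.49 + 27.9]·327 = 3.12e+04 Pa.
ΔP = 3.12e+04 Pa = 0.3120 bar.

ΔP ≈ 0.3120 bar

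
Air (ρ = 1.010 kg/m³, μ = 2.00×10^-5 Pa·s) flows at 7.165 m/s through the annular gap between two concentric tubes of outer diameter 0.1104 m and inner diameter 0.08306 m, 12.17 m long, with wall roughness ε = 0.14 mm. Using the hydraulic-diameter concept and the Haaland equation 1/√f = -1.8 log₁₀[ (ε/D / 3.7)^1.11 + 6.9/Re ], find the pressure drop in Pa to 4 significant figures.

ΔP ≈ 434.3 Pa

Hydraulic diameter D_h = 4A/P = D_o - D_i = 0.1104 - 0.08306 = 0.02734 m.
Re = ρVD_h/μ = 1.01·7.165·0.02734/2e-05 = 9893.
ε/D_h = 0.00014/0.02734 = 0.00512; Haaland gives 1/√f = -1.8 log₁₀[0.000671+0.000697] = 5.155, so f = 0.03763.
ΔP = f(L/D_h)(ρV²/2) = 0.03763·12.17/0.02734·25.93 = 434.3 Pa.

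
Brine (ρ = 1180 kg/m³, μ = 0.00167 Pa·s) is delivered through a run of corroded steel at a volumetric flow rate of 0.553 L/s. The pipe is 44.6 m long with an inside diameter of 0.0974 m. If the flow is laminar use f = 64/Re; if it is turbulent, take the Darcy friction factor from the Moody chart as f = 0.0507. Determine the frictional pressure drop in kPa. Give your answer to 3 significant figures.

ΔP ≈ 0.0755 kPa

Q = 0.553 L/s = 0.553/1000 = 0.000553 m³/s.
Cross-sectional area A = πD²/4 = π(0.0974)²/4 = 0.007451 m²; mean velocity V = Q/A = 0.000553/0.007451 = 0.07422 m/s.
Reynolds number Re = ρVD/μ = 1180 · 0.07422 · 0.0974 / 0.00167 = 5108.
Re > 4000 → turbulent; use the Moody-chart value f = 0.0507.
Darcy-Weisbach: ΔP = f(L/D)(ρV²/2) = 0.0507·(44.6/0.0974)·(1180·0.07422²/2) = 0.0507·457.9·3.25 = 75.45 Pa.
ΔP = 75.45 Pa = 0.0755 kPa.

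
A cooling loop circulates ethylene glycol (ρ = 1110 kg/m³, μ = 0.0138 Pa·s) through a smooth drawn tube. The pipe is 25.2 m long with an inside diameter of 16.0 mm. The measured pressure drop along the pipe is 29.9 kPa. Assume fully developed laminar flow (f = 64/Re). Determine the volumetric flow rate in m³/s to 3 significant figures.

Q ≈ 1.38×10^-4 m³/s

For laminar flow, f = 64/Re with Re = ρVD/μ, so Darcy-Weisbach reduces to ΔP = 32μLV/D². Solving for V: V = ΔP·D²/(32μL) = 2.99e+04·(0.016)²/(32·0.0138·25.2) = 0.6878 m/s.
Check: Re = ρVD/μ = 1110·0.6878·0.016/0.0138 = 885.2 < 2300, so the laminar assumption holds.
Q = V·A = 0.6878·(π/4·0.016²) = 0.0001383 m³/s = 1.38×10^-4 m³/s.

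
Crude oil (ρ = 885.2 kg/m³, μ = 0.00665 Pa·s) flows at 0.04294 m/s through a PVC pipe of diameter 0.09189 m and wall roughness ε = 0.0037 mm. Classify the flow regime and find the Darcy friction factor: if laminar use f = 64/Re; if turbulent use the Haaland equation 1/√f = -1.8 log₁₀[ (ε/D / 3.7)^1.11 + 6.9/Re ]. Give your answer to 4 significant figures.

f ≈ 0.1219

Re = ρVD/μ = 885.2·0.04294·0.09189/0.00665 = 525.2.
Re < 2300 → laminar, so f = 64/Re = 0.1219 (roughness is irrelevant in laminar flow).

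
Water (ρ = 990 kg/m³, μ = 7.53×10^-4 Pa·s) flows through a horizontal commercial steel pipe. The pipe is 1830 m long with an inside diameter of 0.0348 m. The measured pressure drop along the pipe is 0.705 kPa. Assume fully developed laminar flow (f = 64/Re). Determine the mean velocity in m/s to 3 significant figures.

V ≈ 0.0194 m/s

For laminar flow, f = 64/Re with Re = ρVD/μ, so Darcy-Weisbach reduces to ΔP = 32μLV/D². Solving for V: V = ΔP·D²/(32μL) = 705·(0.0348)²/(32·0.000753·1830) = 0.01936 m/s.
Check: Re = ρVD/μ = 990·0.01936·0.0348/0.000753 = 885.9 < 2300, so the laminar assumption holds.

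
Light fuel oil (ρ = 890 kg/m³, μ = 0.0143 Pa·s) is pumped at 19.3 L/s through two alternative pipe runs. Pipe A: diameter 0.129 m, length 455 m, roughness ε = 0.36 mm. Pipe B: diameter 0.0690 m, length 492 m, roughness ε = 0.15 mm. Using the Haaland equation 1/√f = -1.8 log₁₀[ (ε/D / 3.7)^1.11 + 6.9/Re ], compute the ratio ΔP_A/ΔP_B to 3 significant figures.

ΔP_A/ΔP_B ≈ 0.0463

Pipe A: V = Q/A = 0.0193/0.01307 = 1.477 m/s; Re = 1.186e+04; ε/D = 0.00279; Haaland → f = 0.03352; ΔP_A = f(L/D)(ρV²/2) = 1.147e+05 Pa.
Pipe B: V = Q/A = 0.0193/0.003739 = 5.161 m/s; Re = 2.217e+04; ε/D = 0.00217; Haaland → f = 0.02933; ΔP_B = f(L/D)(ρV²/2) = 2.48e+06 Pa.
ΔP_A/ΔP_B = 1.147e+05/2.48e+06 = 0.0463.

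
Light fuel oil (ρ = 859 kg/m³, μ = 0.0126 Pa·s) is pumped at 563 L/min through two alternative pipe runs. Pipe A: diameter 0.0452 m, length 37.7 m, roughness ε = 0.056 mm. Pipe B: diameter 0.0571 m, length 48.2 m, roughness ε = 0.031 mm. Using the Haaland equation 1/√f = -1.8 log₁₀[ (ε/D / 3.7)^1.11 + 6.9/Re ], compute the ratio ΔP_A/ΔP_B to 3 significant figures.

Pipe A: V = Q/A = 0.009383/0.001605 = 5.848 m/s; Re = 1.802e+04; ε/D = 0.00124; Haaland → f = 0.02864; ΔP_A = f(L/D)(ρV²/2) = 3.509e+05 Pa.
Pipe B: V = Q/A = 0.009383/0.002561 = 3.664 m/s; Re = 1.426e+04; ε/D = 0.000543; Haaland → f = 0.0289; ΔP_B = f(L/D)(ρV²/2) = 1.407e+05 Pa.
ΔP_A/ΔP_B = 3.509e+05/1.407e+05 = 2.49.

ΔP_A/ΔP_B ≈ 2.49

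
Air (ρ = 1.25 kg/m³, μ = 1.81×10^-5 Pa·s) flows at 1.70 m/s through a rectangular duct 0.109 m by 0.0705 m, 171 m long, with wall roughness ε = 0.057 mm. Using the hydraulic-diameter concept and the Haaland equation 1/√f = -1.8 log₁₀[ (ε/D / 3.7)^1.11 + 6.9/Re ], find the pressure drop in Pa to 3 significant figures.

Hydraulic diameter D_h = 4A/P = 4·(0.109·0.0705)/(2·(0.109+0.0705)) = 0.03074/0.359 = 0.08562 m.
Re = ρVD_h/μ = 1.25·1.7·0.08562/1.81e-05 = 1.005e+04.
ε/D_h = 5.7e-05/0.08562 = 0.000666; Haaland gives 1/√f = -1.8 log₁₀[6.97e-05+0.000686] = 5.619, so f = 0.03168.
ΔP = f(L/D_h)(ρV²/2) = 0.03168·171/0.08562·1.806 = 114.3 Pa.

ΔP ≈ 114 Pa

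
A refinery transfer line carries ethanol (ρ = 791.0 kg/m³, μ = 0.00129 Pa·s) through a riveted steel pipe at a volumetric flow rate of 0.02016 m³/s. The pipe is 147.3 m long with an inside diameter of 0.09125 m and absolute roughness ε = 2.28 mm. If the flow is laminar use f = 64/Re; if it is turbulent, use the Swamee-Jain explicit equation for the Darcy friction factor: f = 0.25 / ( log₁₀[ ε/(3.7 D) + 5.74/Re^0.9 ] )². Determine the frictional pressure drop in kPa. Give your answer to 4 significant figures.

Cross-sectional area A = πD²/4 = π(0.09125)²/4 = 0.00654 m²; mean velocity V = Q/A = 0.02016/0.00654 = 3.083 m/s.
Reynolds number Re = ρVD/μ = 791 · 3.083 · 0.09125 / 0.00129 = 1.725e+05.
Re > 4000 → turbulent. Relative roughness ε/D = 0.00228/0.09125 = 0.025. Swamee-Jain: f = 0.25/(log₁₀[0.025/3.7 + 5.74/1.725e+05^0.9])² = 0.25/(log₁₀[0.00675 + 0.000111])² = 0.25/(-2.163)² = 0.05341.
Darcy-Weisbach: ΔP = f(L/D)(ρV²/2) = 0.05341·(147.3/0.09125)·(791·3.083²/2) = 0.05341·1614·3759 = 3.241e+05 Pa.
ΔP = 3.241e+05 Pa = 324.1 kPa.

ΔP ≈ 324.1 kPa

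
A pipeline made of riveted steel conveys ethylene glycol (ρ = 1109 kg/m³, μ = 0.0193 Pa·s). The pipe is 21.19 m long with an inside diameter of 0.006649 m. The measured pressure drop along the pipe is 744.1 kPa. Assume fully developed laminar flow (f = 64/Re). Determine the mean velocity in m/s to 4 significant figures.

For laminar flow, f = 64/Re with Re = ρVD/μ, so Darcy-Weisbach reduces to ΔP = 32μLV/D². Solving for V: V = ΔP·D²/(32μL) = 7.441e+05·(0.006649)²/(32·0.0193·21.19) = 2.514 m/s.
Check: Re = ρVD/μ = 1109·2.514·0.006649/0.0193 = 960.4 < 2300, so the laminar assumption holds.

V ≈ 2.514 m/s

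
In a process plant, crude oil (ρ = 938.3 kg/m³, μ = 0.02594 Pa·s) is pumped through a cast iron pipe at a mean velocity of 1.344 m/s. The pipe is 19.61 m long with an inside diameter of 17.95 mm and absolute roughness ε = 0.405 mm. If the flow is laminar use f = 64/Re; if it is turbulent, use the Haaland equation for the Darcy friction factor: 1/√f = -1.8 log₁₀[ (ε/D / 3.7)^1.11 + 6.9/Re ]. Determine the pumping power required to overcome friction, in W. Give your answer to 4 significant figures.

Reynolds number Re = ρVD/μ = 938.3 · 1.344 · 0.01795 / 0.0259 = 872.6.
Re < 2300 → laminar flow, so f = 64/Re = 64/872.6 = 0.07334 (the turbulent correlation is not needed).
Darcy-Weisbach: ΔP = f(L/D)(ρV²/2) = 0.07334·(19.61/0.01795)·(938.3·1.344²/2) = 0.07334·1092·847.4 = 6.79e+04 Pa.
Q = V·A = 1.344·0.0002531 = 0.0003401 m³/s.
Pumping power P = QΔP = 0.0003401·6.79e+04 = 23.093 W = 23.09 W.

P ≈ 23.09 W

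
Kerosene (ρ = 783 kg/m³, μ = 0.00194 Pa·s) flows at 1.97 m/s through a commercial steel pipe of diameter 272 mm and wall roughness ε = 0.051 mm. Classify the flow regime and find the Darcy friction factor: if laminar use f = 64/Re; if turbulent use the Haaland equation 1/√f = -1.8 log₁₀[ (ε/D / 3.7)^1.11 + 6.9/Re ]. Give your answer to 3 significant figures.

f ≈ 0.0166

Re = ρVD/μ = 783·1.97·0.272/0.00194 = 2.163e+05.
Re > 4000 → turbulent. ε/D = 5.1e-05/0.272 = 0.000187; Haaland: 1/√f = -1.8 log₁₀[1.71e-05 + 3.19e-05] = 7.758, so f = 0.01662.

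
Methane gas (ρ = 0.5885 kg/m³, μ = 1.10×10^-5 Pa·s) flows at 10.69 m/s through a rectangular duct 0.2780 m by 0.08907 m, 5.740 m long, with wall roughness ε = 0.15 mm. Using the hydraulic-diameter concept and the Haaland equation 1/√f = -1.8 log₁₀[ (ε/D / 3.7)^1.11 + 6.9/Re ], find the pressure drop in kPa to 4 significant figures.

ΔP ≈ 0.03274 kPa

Hydraulic diameter D_h = 4A/P = 4·(0.278·0.08907)/(2·(0.278+0.08907)) = 0.09905/0.7341 = 0.1349 m.
Re = ρVD_h/μ = 0.5885·10.69·0.1349/1.1e-05 = 7.716e+04.
ε/D_h = 0.00015/0.1349 = 0.00111; Haaland gives 1/√f = -1.8 log₁₀[0.000123+8.94e-05] = 6.611, so f = 0.02288.
ΔP = f(L/D_h)(ρV²/2) = 0.02288·5.74/0.1349·33.63 = 32.74 Pa.
ΔP = 0.03274 kPa.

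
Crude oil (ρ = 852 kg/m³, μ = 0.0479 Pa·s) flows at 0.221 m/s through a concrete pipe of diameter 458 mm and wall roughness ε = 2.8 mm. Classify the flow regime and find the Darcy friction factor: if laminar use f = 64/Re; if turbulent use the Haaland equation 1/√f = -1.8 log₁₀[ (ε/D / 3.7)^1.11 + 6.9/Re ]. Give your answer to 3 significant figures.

Re = ρVD/μ = 852·0.221·0.458/0.0479 = 1800.
Re < 2300 → laminar, so f = 64/Re = 0.03555 (roughness is irrelevant in laminar flow).

f ≈ 0.0355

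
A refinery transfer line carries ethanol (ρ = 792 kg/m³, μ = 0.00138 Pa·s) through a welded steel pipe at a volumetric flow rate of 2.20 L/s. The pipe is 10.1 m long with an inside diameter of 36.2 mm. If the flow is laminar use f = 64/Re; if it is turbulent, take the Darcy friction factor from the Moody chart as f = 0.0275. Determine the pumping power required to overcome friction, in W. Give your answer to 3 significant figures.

Q = 2.20 L/s = 2.20/1000 = 0.0022 m³/s.
Cross-sectional area A = πD²/4 = π(0.0362)²/4 = 0.001029 m²; mean velocity V = Q/A = 0.0022/0.001029 = 2.138 m/s.
Reynolds number Re = ρVD/μ = 792 · 2.138 · 0.0362 / 0.00138 = 4.441e+04.
Re > 4000 → turbulent; use the Moody-chart value f = 0.0275.
Darcy-Weisbach: ΔP = f(L/D)(ρV²/2) = 0.0275·(10.1/0.0362)·(792·2.138²/2) = 0.0275·279·1809 = 1.388e+04 Pa.
Pumping power P = QΔP = 0.0022·1.388e+04 = 30.54 W = 30.5 W.

P ≈ 30.5 W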